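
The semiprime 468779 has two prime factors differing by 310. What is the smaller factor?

547

Since p = q + 310, we have 468779 = q(q + 310), so q² + 310q − 468779 = 0.
Discriminant: 310² + 4·468779 = 96100 + 1875116 = 1971216; √1971216 = 1404.
q = (−310 + 1404)/2 = 547, and p = q + 310 = 857.
Check: 547 · 857 = 468779.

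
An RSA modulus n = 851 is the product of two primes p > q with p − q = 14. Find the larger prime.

37

Since p = q + 14, we have 851 = q(q + 14), so q² + 14q − 851 = 0.
Discriminant: 14² + 4·851 = 196 + 3404 = 3600; √3600 = 60.
q = (−14 + 60)/2 = 23, and p = q + 14 = 37.
Check: 23 · 37 = 851.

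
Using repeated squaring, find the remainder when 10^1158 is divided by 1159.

10^1 ≡ 10 (mod 1159)
10^2 ≡ 10^2 = 100 ≡ 100 (mod 1159)
10^4 ≡ 100^2 = 10000 ≡ 728 (mod 1159)
10^8 ≡ 728^2 = 529984 ≡ 321 (mod 1159)
10^16 ≡ 321^2 = 103041 ≡ 1049 (mod 1159)
10^32 ≡ 1049^2 = 1100401 ≡ 510 (mod 1159)
10^64 ≡ 510^2 = 260100 ≡ 484 (mod 1159)
10^128 ≡ 484^2 = 234256 ≡ 138 (mod 1159)
10^256 ≡ 138^2 = 19044 ≡ 500 (mod 1159)
10^512 ≡ 500^2 = 250000 ≡ 815 (mod 1159)
10^1024 ≡ 815^2 = 664225 ≡ 118 (mod 1159)
1158 = 1024 + 128 + 4 + 2 in binary powers of 2.
So 10^1158 ≡ 118 · 138 · 728 · 100 ≡ 163 (mod 1159).
Since 163 ≠ 1, base 10 is a Fermat witness: 1159 is composite.

163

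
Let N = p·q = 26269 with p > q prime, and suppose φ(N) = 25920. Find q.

109

φ(n) = (p−1)(q−1) = n − (p+q) + 1, so p + q = 26269 − 25920 + 1 = 350.
p and q are the roots of t² − 350t + 26269 = 0.
Discriminant: 350² − 4·26269 = 122500 − 105076 = 17424; √17424 = 132.
q = (350 − 132)/2 = 109, p = (350 + 132)/2 = 241.
Check: 109 · 241 = 26269.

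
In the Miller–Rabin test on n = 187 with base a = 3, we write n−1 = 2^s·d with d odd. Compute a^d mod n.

148

187 − 1 = 186 = 2^1 · 93, so d = 93.
3^1 ≡ 3 (mod 187)
3^2 ≡ 3^2 = 9 ≡ 9 (mod 187)
3^4 ≡ 9^2 = 81 ≡ 81 (mod 187)
3^8 ≡ 81^2 = 6561 ≡ 16 (mod 187)
3^16 ≡ 16^2 = 256 ≡ 69 (mod 187)
3^32 ≡ 69^2 = 4761 ≡ 86 (mod 187)
3^64 ≡ 86^2 = 7396 ≡ 103 (mod 187)
93 = 64 + 16 + 8 + 4 + 1 in binary powers of 2.
So 3^93 ≡ 103 · 69 · 16 · 81 · 3 ≡ 148 (mod 187).
Squaring chain: 148; never reaches −1, so base 3 is a Miller–Rabin witness that 187 is composite.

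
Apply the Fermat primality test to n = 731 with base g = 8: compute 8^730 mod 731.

64

8^1 ≡ 8 (mod 731)
8^2 ≡ 8^2 = 64 ≡ 64 (mod 731)
8^4 ≡ 64^2 = 4096 ≡ 441 (mod 731)
8^8 ≡ 441^2 = 194481 ≡ 35 (mod 731)
8^16 ≡ 35^2 = 1225 ≡ 494 (mod 731)
8^32 ≡ 494^2 = 244036 ≡ 613 (mod 731)
8^64 ≡ 613^2 = 375769 ≡ 35 (mod 731)
8^128 ≡ 35^2 = 1225 ≡ 494 (mod 731)
8^256 ≡ 494^2 = 244036 ≡ 613 (mod 731)
8^512 ≡ 613^2 = 375769 ≡ 35 (mod 731)
730 = 512 + 128 + 64 + 16 + 8 + 2 in binary powers of 2.
So 8^730 ≡ 35 · 494 · 35 · 494 · 35 · 64 ≡ 64 (mod 731).
Since 64 ≠ 1, base 8 is a Fermat witness: 731 is composite.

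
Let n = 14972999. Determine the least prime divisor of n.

14972999 is odd.
Digit sum 50, not divisible by 3.
Ends in 9: not divisible by 5.
7: 14972999 = 7·2138999 + 6
11: 14972999 = 11·1361181 + 8
13: 14972999 = 13·1151769 + 2
17: 14972999 = 17·880764 + 11
19: 14972999 = 19·788052 + 11
23: 14972999 = 23·650999 + 22
29: 14972999 = 29·516310 + 9
31: 14972999 = 31·482999 + 30
37: 14972999 = 37·404675 + 24
41: 14972999 = 41·365195 + 4
43: 14972999 = 43·348209 + 12
47: 14972999 = 47·318574 + 21
53: 14972999 = 53·282509 + 22
59: 14972999 = 59·253779 + 38
61: 14972999 = 61·245459

61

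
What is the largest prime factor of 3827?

89

3827 = 43 · 89
89 is prime.
So 3827 = 43 · 89; the largest prime factor is 89.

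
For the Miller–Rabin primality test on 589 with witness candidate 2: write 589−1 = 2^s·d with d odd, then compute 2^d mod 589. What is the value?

407

589 − 1 = 588 = 2^2 · 147, so d = 147.
2^1 ≡ 2 (mod 589)
2^2 ≡ 2^2 = 4 ≡ 4 (mod 589)
2^4 ≡ 4^2 = 16 ≡ 16 (mod 589)
2^8 ≡ 16^2 = 256 ≡ 256 (mod 589)
2^16 ≡ 256^2 = 65536 ≡ 157 (mod 589)
2^32 ≡ 157^2 = 24649 ≡ 500 (mod 589)
2^64 ≡ 500^2 = 250000 ≡ 264 (mod 589)
2^128 ≡ 264^2 = 69696 ≡ 194 (mod 589)
147 = 128 + 16 + 2 + 1 in binary powers of 2.
So 2^147 ≡ 194 · 157 · 4 · 2 ≡ 407 (mod 589).
Squaring chain: 407 → 140; never reaches −1, so base 2 is a Miller–Rabin witness that 589 is composite.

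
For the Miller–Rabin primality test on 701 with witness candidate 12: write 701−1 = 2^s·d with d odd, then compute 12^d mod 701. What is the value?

135

701 − 1 = 700 = 2^2 · 175, so d = 175.
12^1 ≡ 12 (mod 701)
12^2 ≡ 12^2 = 144 ≡ 144 (mod 701)
12^4 ≡ 144^2 = 20736 ≡ 407 (mod 701)
12^8 ≡ 407^2 = 165649 ≡ 213 (mod 701)
12^16 ≡ 213^2 = 45369 ≡ 505 (mod 701)
12^32 ≡ 505^2 = 255025 ≡ 562 (mod 701)
12^64 ≡ 562^2 = 315844 ≡ 394 (mod 701)
12^128 ≡ 394^2 = 155236 ≡ 315 (mod 701)
175 = 128 + 32 + 8 + 4 + 2 + 1 in binary powers of 2.
So 12^175 ≡ 315 · 562 · 213 · 407 · 144 · 12 ≡ 135 (mod 701).
Squaring chain: 135 → 700; reaches −1, so base 12 does not prove 701 composite.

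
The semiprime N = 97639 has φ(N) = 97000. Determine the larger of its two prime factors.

φ(n) = (p−1)(q−1) = n − (p+q) + 1, so p + q = 97639 − 97000 + 1 = 640.
p and q are the roots of t² − 640t + 97639 = 0.
Discriminant: 640² − 4·97639 = 409600 − 390556 = 19044; √19044 = 138.
q = (640 − 138)/2 = 251, p = (640 + 138)/2 = 389.
Check: 251 · 389 = 97639.

389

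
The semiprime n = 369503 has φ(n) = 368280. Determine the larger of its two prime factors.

683

φ(n) = (p−1)(q−1) = n − (p+q) + 1, so p + q = 369503 − 368280 + 1 = 1224.
p and q are the roots of t² − 1224t + 369503 = 0.
Discriminant: 1224² − 4·369503 = 1498176 − 1478012 = 20164; √20164 = 142.
q = (1224 − 142)/2 = 541, p = (1224 + 142)/2 = 683.
Check: 541 · 683 = 369503.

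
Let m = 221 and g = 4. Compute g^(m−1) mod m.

4^1 ≡ 4 (mod 221)
4^2 ≡ 4^2 = 16 ≡ 16 (mod 221)
4^4 ≡ 16^2 = 256 ≡ 35 (mod 221)
4^8 ≡ 35^2 = 1225 ≡ 120 (mod 221)
4^16 ≡ 120^2 = 14400 ≡ 35 (mod 221)
4^32 ≡ 35^2 = 1225 ≡ 120 (mod 221)
4^64 ≡ 120^2 = 14400 ≡ 35 (mod 221)
4^128 ≡ 35^2 = 1225 ≡ 120 (mod 221)
220 = 128 + 64 + 16 + 8 + 4 in binary powers of 2.
So 4^220 ≡ 120 · 35 · 35 · 120 · 35 ≡ 35 (mod 221).
Since 35 ≠ 1, base 4 is a Fermat witness: 221 is composite.

35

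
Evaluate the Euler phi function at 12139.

Factor: 12139 = 61 · 199.
φ(12139) = (61−1) · (199−1) = 60 · 198 = 11880.

11880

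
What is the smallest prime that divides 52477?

97

52477 is odd.
Digit sum 25, not divisible by 3.
Ends in 7: not divisible by 5.
7: 52477 = 7·7496 + 5
11: 52477 = 11·4770 + 7
13: 52477 = 13·4036 + 9
17: 52477 = 17·3086 + 15
19: 52477 = 19·2761 + 18
23: 52477 = 23·2281 + 14
29: 52477 = 29·1809 + 16
31: 52477 = 31·1692 + 25
37: 52477 = 37·1418 + 11
41: 52477 = 41·1279 + 38
43: 52477 = 43·1220 + 17
47: 52477 = 47·1116 + 25
53: 52477 = 53·990 + 7
59: 52477 = 59·889 + 26
61: 52477 = 61·860 + 17
67: 52477 = 67·783 + 16
71: 52477 = 71·739 + 8
73: 52477 = 73·718 + 63
79: 52477 = 79·664 + 21
83: 52477 = 83·632 + 21
89: 52477 = 89·589 + 56
97: 52477 = 97·541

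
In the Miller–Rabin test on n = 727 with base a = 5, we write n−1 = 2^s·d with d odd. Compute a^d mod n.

726

727 − 1 = 726 = 2^1 · 363, so d = 363.
5^1 ≡ 5 (mod 727)
5^2 ≡ 5^2 = 25 ≡ 25 (mod 727)
5^4 ≡ 25^2 = 625 ≡ 625 (mod 727)
5^8 ≡ 625^2 = 390625 ≡ 226 (mod 727)
5^16 ≡ 226^2 = 51076 ≡ 186 (mod 727)
5^32 ≡ 186^2 = 34596 ≡ 427 (mod 727)
5^64 ≡ 427^2 = 182329 ≡ 579 (mod 727)
5^128 ≡ 579^2 = 335241 ≡ 94 (mod 727)
5^256 ≡ 94^2 = 8836 ≡ 112 (mod 727)
363 = 256 + 64 + 32 + 8 + 2 + 1 in binary powers of 2.
So 5^363 ≡ 112 · 579 · 427 · 226 · 25 · 5 ≡ 726 (mod 727).
Since 5^d ≡ 726 (mod 727), base 5 does not prove 727 composite.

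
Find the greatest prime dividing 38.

38 = 2 · 19
19 is prime.
So 38 = 2 · 19; the largest prime factor is 19.

19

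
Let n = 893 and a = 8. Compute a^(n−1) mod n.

8^1 ≡ 8 (mod 893)
8^2 ≡ 8^2 = 64 ≡ 64 (mod 893)
8^4 ≡ 64^2 = 4096 ≡ 524 (mod 893)
8^8 ≡ 524^2 = 274576 ≡ 425 (mod 893)
8^16 ≡ 425^2 = 180625 ≡ 239 (mod 893)
8^32 ≡ 239^2 = 57121 ≡ 862 (mod 893)
8^64 ≡ 862^2 = 743044 ≡ 68 (mod 893)
8^128 ≡ 68^2 = 4624 ≡ 159 (mod 893)
8^256 ≡ 159^2 = 25281 ≡ 277 (mod 893)
8^512 ≡ 277^2 = 76729 ≡ 824 (mod 893)
892 = 512 + 256 + 64 + 32 + 16 + 8 + 4 in binary powers of 2.
So 8^892 ≡ 824 · 277 · 68 · 862 · 239 · 425 · 524 ≡ 68 (mod 893).
Since 68 ≠ 1, base 8 is a Fermat witness: 893 is composite.

68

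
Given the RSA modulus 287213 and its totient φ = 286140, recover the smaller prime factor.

503

φ(n) = (p−1)(q−1) = n − (p+q) + 1, so p + q = 287213 − 286140 + 1 = 1074.
p and q are the roots of t² − 1074t + 287213 = 0.
Discriminant: 1074² − 4·287213 = 1153476 − 1148852 = 4624; √4624 = 68.
q = (1074 − 68)/2 = 503, p = (1074 + 68)/2 = 571.
Check: 503 · 571 = 287213.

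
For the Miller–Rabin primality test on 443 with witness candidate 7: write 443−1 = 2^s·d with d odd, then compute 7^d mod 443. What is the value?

443 − 1 = 442 = 2^1 · 221, so d = 221.
7^1 ≡ 7 (mod 443)
7^2 ≡ 7^2 = 49 ≡ 49 (mod 443)
7^4 ≡ 49^2 = 2401 ≡ 186 (mod 443)
7^8 ≡ 186^2 = 34596 ≡ 42 (mod 443)
7^16 ≡ 42^2 = 1764 ≡ 435 (mod 443)
7^32 ≡ 435^2 = 189225 ≡ 64 (mod 443)
7^64 ≡ 64^2 = 4096 ≡ 109 (mod 443)
7^128 ≡ 109^2 = 11881 ≡ 363 (mod 443)
221 = 128 + 64 + 16 + 8 + 4 + 1 in binary powers of 2.
So 7^221 ≡ 363 · 109 · 435 · 42 · 186 · 7 ≡ 442 (mod 443).
Since 7^d ≡ 442 (mod 443), base 7 does not prove 443 composite.

442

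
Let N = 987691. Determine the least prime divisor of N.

987691 is odd.
Digit sum 40, not divisible by 3.
Ends in 1: not divisible by 5.
7: 987691 = 7·141098 + 5
11: 987691 = 11·89790 + 1
13: 987691 = 13·75976 + 3
17: 987691 = 17·58099 + 8
19: 987691 = 19·51983 + 14
23: 987691 = 23·42943 + 2
29: 987691 = 29·34058 + 9
31: 987691 = 31·31861

31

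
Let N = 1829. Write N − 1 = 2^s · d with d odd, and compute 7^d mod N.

989

1829 − 1 = 1828 = 2^2 · 457, so d = 457.
7^1 ≡ 7 (mod 1829)
7^2 ≡ 7^2 = 49 ≡ 49 (mod 1829)
7^4 ≡ 49^2 = 2401 ≡ 572 (mod 1829)
7^8 ≡ 572^2 = 327184 ≡ 1622 (mod 1829)
7^16 ≡ 1622^2 = 2630884 ≡ 782 (mod 1829)
7^32 ≡ 782^2 = 611524 ≡ 638 (mod 1829)
7^64 ≡ 638^2 = 407044 ≡ 1006 (mod 1829)
7^128 ≡ 1006^2 = 1012036 ≡ 599 (mod 1829)
7^256 ≡ 599^2 = 358801 ≡ 317 (mod 1829)
457 = 256 + 128 + 64 + 8 + 1 in binary powers of 2.
So 7^457 ≡ 317 · 599 · 1006 · 1622 · 7 ≡ 989 (mod 1829).
Squaring chain: 989 → 1435; never reaches −1, so base 7 is a Miller–Rabin witness that 1829 is composite.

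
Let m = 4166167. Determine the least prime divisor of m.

4166167 is odd.
Digit sum 31, not divisible by 3.
Ends in 7: not divisible by 5.
7: 4166167 = 7·595166 + 5
11: 4166167 = 11·378742 + 5
13: 4166167 = 13·320474 + 5
17: 4166167 = 17·245068 + 11
19: 4166167 = 19·219271 + 18
23: 4166167 = 23·181137 + 16
29: 4166167 = 29·143660 + 27
31: 4166167 = 31·134392 + 15
37: 4166167 = 37·112599 + 4
41: 4166167 = 41·101613 + 34
43: 4166167 = 43·96887 + 26
47: 4166167 = 47·88641 + 40
53: 4166167 = 53·78606 + 49
59: 4166167 = 59·70613

59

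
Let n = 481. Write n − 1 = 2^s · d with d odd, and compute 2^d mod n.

481 − 1 = 480 = 2^5 · 15, so d = 15.
2^1 ≡ 2 (mod 481)
2^2 ≡ 2^2 = 4 ≡ 4 (mod 481)
2^4 ≡ 4^2 = 16 ≡ 16 (mod 481)
2^8 ≡ 16^2 = 256 ≡ 256 (mod 481)
15 = 8 + 4 + 2 + 1 in binary powers of 2.
So 2^15 ≡ 256 · 16 · 4 · 2 ≡ 60 (mod 481).
Squaring chain: 60 → 233 → 417 → 248 → 417; never reaches −1, so base 2 is a Miller–Rabin witness that 481 is composite.

60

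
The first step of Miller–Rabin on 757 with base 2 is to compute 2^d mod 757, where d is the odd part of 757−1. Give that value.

757 − 1 = 756 = 2^2 · 189, so d = 189.
2^1 ≡ 2 (mod 757)
2^2 ≡ 2^2 = 4 ≡ 4 (mod 757)
2^4 ≡ 4^2 = 16 ≡ 16 (mod 757)
2^8 ≡ 16^2 = 256 ≡ 256 (mod 757)
2^16 ≡ 256^2 = 65536 ≡ 434 (mod 757)
2^32 ≡ 434^2 = 188356 ≡ 620 (mod 757)
2^64 ≡ 620^2 = 384400 ≡ 601 (mod 757)
2^128 ≡ 601^2 = 361201 ≡ 112 (mod 757)
189 = 128 + 32 + 16 + 8 + 4 + 1 in binary powers of 2.
So 2^189 ≡ 112 · 620 · 434 · 256 · 16 · 2 ≡ 87 (mod 757).
Squaring chain: 87 → 756; reaches −1, so base 2 does not prove 757 composite.

87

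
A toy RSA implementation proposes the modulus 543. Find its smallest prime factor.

543 is odd.
Digit sum 12, divisible by 3.

3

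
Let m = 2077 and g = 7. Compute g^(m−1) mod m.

159

7^1 ≡ 7 (mod 2077)
7^2 ≡ 7^2 = 49 ≡ 49 (mod 2077)
7^4 ≡ 49^2 = 2401 ≡ 324 (mod 2077)
7^8 ≡ 324^2 = 104976 ≡ 1126 (mod 2077)
7^16 ≡ 1126^2 = 1267876 ≡ 906 (mod 2077)
7^32 ≡ 906^2 = 820836 ≡ 421 (mod 2077)
7^64 ≡ 421^2 = 177241 ≡ 696 (mod 2077)
7^128 ≡ 696^2 = 484416 ≡ 475 (mod 2077)
7^256 ≡ 475^2 = 225625 ≡ 1309 (mod 2077)
7^512 ≡ 1309^2 = 1713481 ≡ 2033 (mod 2077)
7^1024 ≡ 2033^2 = 4133089 ≡ 1936 (mod 2077)
7^2048 ≡ 1936^2 = 3748096 ≡ 1188 (mod 2077)
2076 = 2048 + 16 + 8 + 4 in binary powers of 2.
So 7^2076 ≡ 1188 · 906 · 1126 · 324 ≡ 159 (mod 2077).
Since 159 ≠ 1, base 7 is a Fermat witness: 2077 is composite.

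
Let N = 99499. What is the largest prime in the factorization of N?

99499 = 29 · 3431
3431 = 47 · 73
73 is prime.
So 99499 = 29 · 47 · 73; the largest prime factor is 73.

73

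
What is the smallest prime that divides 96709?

96709 is odd.
Digit sum 31, not divisible by 3.
Ends in 9: not divisible by 5.
7: 96709 = 7·13815 + 4
11: 96709 = 11·8791 + 8
13: 96709 = 13·7439 + 2
17: 96709 = 17·5688 + 13
19: 96709 = 19·5089 + 18
23: 96709 = 23·4204 + 17
29: 96709 = 29·3334 + 23
31: 96709 = 31·3119 + 20
37: 96709 = 37·2613 + 28
41: 96709 = 41·2358 + 31
43: 96709 = 43·2249 + 2
47: 96709 = 47·2057 + 30
53: 96709 = 53·1824 + 37
59: 96709 = 59·1639 + 8
61: 96709 = 61·1585 + 24
67: 96709 = 67·1443 + 28
71: 96709 = 71·1362 + 7
73: 96709 = 73·1324 + 57
79: 96709 = 79·1224 + 13
83: 96709 = 83·1165 + 14
89: 96709 = 89·1086 + 55
97: 96709 = 97·997

97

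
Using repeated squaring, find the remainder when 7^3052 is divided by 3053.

7^1 ≡ 7 (mod 3053)
7^2 ≡ 7^2 = 49 ≡ 49 (mod 3053)
7^4 ≡ 49^2 = 2401 ≡ 2401 (mod 3053)
7^8 ≡ 2401^2 = 5764801 ≡ 737 (mod 3053)
7^16 ≡ 737^2 = 543169 ≡ 2788 (mod 3053)
7^32 ≡ 2788^2 = 7772944 ≡ 6 (mod 3053)
7^64 ≡ 6^2 = 36 ≡ 36 (mod 3053)
7^128 ≡ 36^2 = 1296 ≡ 1296 (mod 3053)
7^256 ≡ 1296^2 = 1679616 ≡ 466 (mod 3053)
7^512 ≡ 466^2 = 217156 ≡ 393 (mod 3053)
7^1024 ≡ 393^2 = 154449 ≡ 1799 (mod 3053)
7^2048 ≡ 1799^2 = 3236401 ≡ 221 (mod 3053)
3052 = 2048 + 512 + 256 + 128 + 64 + 32 + 8 + 4 in binary powers of 2.
So 7^3052 ≡ 221 · 393 · 466 · 1296 · 36 · 6 · 737 · 2401 ≡ 767 (mod 3053).
Since 767 ≠ 1, base 7 is a Fermat witness: 3053 is composite.

767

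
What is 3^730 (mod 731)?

3^1 ≡ 3 (mod 731)
3^2 ≡ 3^2 = 9 ≡ 9 (mod 731)
3^4 ≡ 9^2 = 81 ≡ 81 (mod 731)
3^8 ≡ 81^2 = 6561 ≡ 713 (mod 731)
3^16 ≡ 713^2 = 508369 ≡ 324 (mod 731)
3^32 ≡ 324^2 = 104976 ≡ 443 (mod 731)
3^64 ≡ 443^2 = 196249 ≡ 341 (mod 731)
3^128 ≡ 341^2 = 116281 ≡ 52 (mod 731)
3^256 ≡ 52^2 = 2704 ≡ 511 (mod 731)
3^512 ≡ 511^2 = 261121 ≡ 154 (mod 731)
730 = 512 + 128 + 64 + 16 + 8 + 2 in binary powers of 2.
So 3^730 ≡ 154 · 52 · 341 · 324 · 713 · 9 ≡ 195 (mod 731).
Since 195 ≠ 1, base 3 is a Fermat witness: 731 is composite.

195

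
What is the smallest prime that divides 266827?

11

266827 is odd.
Digit sum 31, not divisible by 3.
Ends in 7: not divisible by 5.
7: 266827 = 7·38118 + 1
11: 266827 = 11·24257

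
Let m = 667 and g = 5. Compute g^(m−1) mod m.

5^1 ≡ 5 (mod 667)
5^2 ≡ 5^2 = 25 ≡ 25 (mod 667)
5^4 ≡ 25^2 = 625 ≡ 625 (mod 667)
5^8 ≡ 625^2 = 390625 ≡ 430 (mod 667)
5^16 ≡ 430^2 = 184900 ≡ 141 (mod 667)
5^32 ≡ 141^2 = 19881 ≡ 538 (mod 667)
5^64 ≡ 538^2 = 289444 ≡ 633 (mod 667)
5^128 ≡ 633^2 = 400689 ≡ 489 (mod 667)
5^256 ≡ 489^2 = 239121 ≡ 335 (mod 667)
5^512 ≡ 335^2 = 112225 ≡ 169 (mod 667)
666 = 512 + 128 + 16 + 8 + 2 in binary powers of 2.
So 5^666 ≡ 169 · 489 · 141 · 430 · 25 ≡ 169 (mod 667).
Since 169 ≠ 1, base 5 is a Fermat witness: 667 is composite.

169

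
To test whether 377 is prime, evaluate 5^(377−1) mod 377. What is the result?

5^1 ≡ 5 (mod 377)
5^2 ≡ 5^2 = 25 ≡ 25 (mod 377)
5^4 ≡ 25^2 = 625 ≡ 248 (mod 377)
5^8 ≡ 248^2 = 61504 ≡ 53 (mod 377)
5^16 ≡ 53^2 = 2809 ≡ 170 (mod 377)
5^32 ≡ 170^2 = 28900 ≡ 248 (mod 377)
5^64 ≡ 248^2 = 61504 ≡ 53 (mod 377)
5^128 ≡ 53^2 = 2809 ≡ 170 (mod 377)
5^256 ≡ 170^2 = 28900 ≡ 248 (mod 377)
376 = 256 + 64 + 32 + 16 + 8 in binary powers of 2.
So 5^376 ≡ 248 · 53 · 248 · 170 · 53 ≡ 326 (mod 377).
Since 326 ≠ 1, base 5 is a Fermat witness: 377 is composite.

326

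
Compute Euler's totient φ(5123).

Factor: 5123 = 47 · 109.
φ(5123) = (47−1) · (109−1) = 46 · 108 = 4968.

4968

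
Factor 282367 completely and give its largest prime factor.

282367 = 41 · 6887
6887 = 71 · 97
97 is prime.
So 282367 = 41 · 71 · 97; the largest prime factor is 97.

97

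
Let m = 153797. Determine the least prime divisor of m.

7

153797 is odd.
Digit sum 32, not divisible by 3.
Ends in 7: not divisible by 5.
7: 153797 = 7·21971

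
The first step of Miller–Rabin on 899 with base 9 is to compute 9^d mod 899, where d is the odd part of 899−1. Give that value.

899 − 1 = 898 = 2^1 · 449, so d = 449.
9^1 ≡ 9 (mod 899)
9^2 ≡ 9^2 = 81 ≡ 81 (mod 899)
9^4 ≡ 81^2 = 6561 ≡ 268 (mod 899)
9^8 ≡ 268^2 = 71824 ≡ 803 (mod 899)
9^16 ≡ 803^2 = 644809 ≡ 226 (mod 899)
9^32 ≡ 226^2 = 51076 ≡ 732 (mod 899)
9^64 ≡ 732^2 = 535824 ≡ 20 (mod 899)
9^128 ≡ 20^2 = 400 ≡ 400 (mod 899)
9^256 ≡ 400^2 = 160000 ≡ 877 (mod 899)
449 = 256 + 128 + 64 + 1 in binary powers of 2.
So 9^449 ≡ 877 · 400 · 20 · 9 ≡ 38 (mod 899).
Squaring chain: 38; never reaches −1, so base 9 is a Miller–Rabin witness that 899 is composite.

38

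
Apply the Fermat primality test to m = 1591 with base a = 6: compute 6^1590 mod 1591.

6^1 ≡ 6 (mod 1591)
6^2 ≡ 6^2 = 36 ≡ 36 (mod 1591)
6^4 ≡ 36^2 = 1296 ≡ 1296 (mod 1591)
6^8 ≡ 1296^2 = 1679616 ≡ 1111 (mod 1591)
6^16 ≡ 1111^2 = 1234321 ≡ 1296 (mod 1591)
6^32 ≡ 1296^2 = 1679616 ≡ 1111 (mod 1591)
6^64 ≡ 1111^2 = 1234321 ≡ 1296 (mod 1591)
6^128 ≡ 1296^2 = 1679616 ≡ 1111 (mod 1591)
6^256 ≡ 1111^2 = 1234321 ≡ 1296 (mod 1591)
6^512 ≡ 1296^2 = 1679616 ≡ 1111 (mod 1591)
6^1024 ≡ 1111^2 = 1234321 ≡ 1296 (mod 1591)
1590 = 1024 + 512 + 32 + 16 + 4 + 2 in binary powers of 2.
So 6^1590 ≡ 1296 · 1111 · 1111 · 1296 · 1296 · 36 ≡ 517 (mod 1591).
Since 517 ≠ 1, base 6 is a Fermat witness: 1591 is composite.

517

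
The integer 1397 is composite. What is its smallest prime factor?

1397 is odd.
Digit sum 20, not divisible by 3.
Ends in 7: not divisible by 5.
7: 1397 = 7·199 + 4
11: 1397 = 11·127

11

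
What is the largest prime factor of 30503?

30503 = 11 · 2773
2773 = 47 · 59
59 is prime.
So 30503 = 11 · 47 · 59; the largest prime factor is 59.

59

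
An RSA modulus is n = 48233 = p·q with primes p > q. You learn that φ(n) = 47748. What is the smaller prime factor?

φ(n) = (p−1)(q−1) = n − (p+q) + 1, so p + q = 48233 − 47748 + 1 = 486.
p and q are the roots of t² − 486t + 48233 = 0.
Discriminant: 486² − 4·48233 = 236196 − 192932 = 43264; √43264 = 208.
q = (486 − 208)/2 = 139, p = (486 + 208)/2 = 347.
Check: 139 · 347 = 48233.

139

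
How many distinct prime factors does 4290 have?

5

4290 = 2 · 2145
2145 = 3 · 715
715 = 5 · 143
143 = 11 · 13
4290 = 2 · 3 · 5 · 11 · 13, which has 5 distinct prime factors.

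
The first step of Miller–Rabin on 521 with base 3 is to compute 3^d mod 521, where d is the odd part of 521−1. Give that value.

315

521 − 1 = 520 = 2^3 · 65, so d = 65.
3^1 ≡ 3 (mod 521)
3^2 ≡ 3^2 = 9 ≡ 9 (mod 521)
3^4 ≡ 9^2 = 81 ≡ 81 (mod 521)
3^8 ≡ 81^2 = 6561 ≡ 309 (mod 521)
3^16 ≡ 309^2 = 95481 ≡ 138 (mod 521)
3^32 ≡ 138^2 = 19044 ≡ 288 (mod 521)
3^64 ≡ 288^2 = 82944 ≡ 105 (mod 521)
65 = 64 + 1 in binary powers of 2.
So 3^65 ≡ 105 · 3 ≡ 315 (mod 521).
Squaring chain: 315 → 235 → 520; reaches −1, so base 3 does not prove 521 composite.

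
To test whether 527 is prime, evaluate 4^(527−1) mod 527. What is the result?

4^1 ≡ 4 (mod 527)
4^2 ≡ 4^2 = 16 ≡ 16 (mod 527)
4^4 ≡ 16^2 = 256 ≡ 256 (mod 527)
4^8 ≡ 256^2 = 65536 ≡ 188 (mod 527)
4^16 ≡ 188^2 = 35344 ≡ 35 (mod 527)
4^32 ≡ 35^2 = 1225 ≡ 171 (mod 527)
4^64 ≡ 171^2 = 29241 ≡ 256 (mod 527)
4^128 ≡ 256^2 = 65536 ≡ 188 (mod 527)
4^256 ≡ 188^2 = 35344 ≡ 35 (mod 527)
4^512 ≡ 35^2 = 1225 ≡ 171 (mod 527)
526 = 512 + 8 + 4 + 2 in binary powers of 2.
So 4^526 ≡ 171 · 188 · 256 · 16 ≡ 407 (mod 527).
Since 407 ≠ 1, base 4 is a Fermat witness: 527 is composite.

407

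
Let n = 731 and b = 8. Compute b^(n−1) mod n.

8^1 ≡ 8 (mod 731)
8^2 ≡ 8^2 = 64 ≡ 64 (mod 731)
8^4 ≡ 64^2 = 4096 ≡ 441 (mod 731)
8^8 ≡ 441^2 = 194481 ≡ 35 (mod 731)
8^16 ≡ 35^2 = 1225 ≡ 494 (mod 731)
8^32 ≡ 494^2 = 244036 ≡ 613 (mod 731)
8^64 ≡ 613^2 = 375769 ≡ 35 (mod 731)
8^128 ≡ 35^2 = 1225 ≡ 494 (mod 731)
8^256 ≡ 494^2 = 244036 ≡ 613 (mod 731)
8^512 ≡ 613^2 = 375769 ≡ 35 (mod 731)
730 = 512 + 128 + 64 + 16 + 8 + 2 in binary powers of 2.
So 8^730 ≡ 35 · 494 · 35 · 494 · 35 · 64 ≡ 64 (mod 731).
Since 64 ≠ 1, base 8 is a Fermat witness: 731 is composite.

64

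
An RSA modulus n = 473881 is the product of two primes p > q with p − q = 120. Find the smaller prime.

631

Since p = q + 120, we have 473881 = q(q + 120), so q² + 120q − 473881 = 0.
Discriminant: 120² + 4·473881 = 14400 + 1895524 = 1909924; √1909924 = 1382.
q = (−120 + 1382)/2 = 631, and p = q + 120 = 751.
Check: 631 · 751 = 473881.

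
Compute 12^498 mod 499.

1

12^1 ≡ 12 (mod 499)
12^2 ≡ 12^2 = 144 ≡ 144 (mod 499)
12^4 ≡ 144^2 = 20736 ≡ 277 (mod 499)
12^8 ≡ 277^2 = 76729 ≡ 382 (mod 499)
12^16 ≡ 382^2 = 145924 ≡ 216 (mod 499)
12^32 ≡ 216^2 = 46656 ≡ 249 (mod 499)
12^64 ≡ 249^2 = 62001 ≡ 125 (mod 499)
12^128 ≡ 125^2 = 15625 ≡ 156 (mod 499)
12^256 ≡ 156^2 = 24336 ≡ 384 (mod 499)
498 = 256 + 128 + 64 + 32 + 16 + 2 in binary powers of 2.
So 12^498 ≡ 384 · 156 · 125 · 249 · 216 · 144 ≡ 1 (mod 499).
Since the result is 1, base 12 gives no evidence that 499 is composite.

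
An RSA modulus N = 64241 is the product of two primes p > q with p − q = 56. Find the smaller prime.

Since p = q + 56, we have 64241 = q(q + 56), so q² + 56q − 64241 = 0.
Discriminant: 56² + 4·64241 = 3136 + 256964 = 260100; √260100 = 510.
q = (−56 + 510)/2 = 227, and p = q + 56 = 283.
Check: 227 · 283 = 64241.

227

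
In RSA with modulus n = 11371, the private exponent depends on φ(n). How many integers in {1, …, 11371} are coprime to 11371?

11152

Factor: 11371 = 83 · 137.
φ(11371) = (83−1) · (137−1) = 82 · 136 = 11152.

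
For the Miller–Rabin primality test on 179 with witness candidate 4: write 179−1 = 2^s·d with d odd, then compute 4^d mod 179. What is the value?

1

179 − 1 = 178 = 2^1 · 89, so d = 89.
4^1 ≡ 4 (mod 179)
4^2 ≡ 4^2 = 16 ≡ 16 (mod 179)
4^4 ≡ 16^2 = 256 ≡ 77 (mod 179)
4^8 ≡ 77^2 = 5929 ≡ 22 (mod 179)
4^16 ≡ 22^2 = 484 ≡ 126 (mod 179)
4^32 ≡ 126^2 = 15876 ≡ 124 (mod 179)
4^64 ≡ 124^2 = 15376 ≡ 161 (mod 179)
89 = 64 + 16 + 8 + 1 in binary powers of 2.
So 4^89 ≡ 161 · 126 · 22 · 4 ≡ 1 (mod 179).
Since 4^d ≡ 1 (mod 179), base 4 does not prove 179 composite.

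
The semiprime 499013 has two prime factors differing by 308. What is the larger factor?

877

Since p = q + 308, we have 499013 = q(q + 308), so q² + 308q − 499013 = 0.
Discriminant: 308² + 4·499013 = 94864 + 1996052 = 2090916; √2090916 = 1446.
q = (−308 + 1446)/2 = 569, and p = q + 308 = 877.
Check: 569 · 877 = 499013.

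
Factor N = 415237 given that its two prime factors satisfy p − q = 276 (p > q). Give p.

Since p = q + 276, we have 415237 = q(q + 276), so q² + 276q − 415237 = 0.
Discriminant: 276² + 4·415237 = 76176 + 1660948 = 1737124; √1737124 = 1318.
q = (−276 + 1318)/2 = 521, and p = q + 276 = 797.
Check: 521 · 797 = 415237.

797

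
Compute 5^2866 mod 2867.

5^1 ≡ 5 (mod 2867)
5^2 ≡ 5^2 = 25 ≡ 25 (mod 2867)
5^4 ≡ 25^2 = 625 ≡ 625 (mod 2867)
5^8 ≡ 625^2 = 390625 ≡ 713 (mod 2867)
5^16 ≡ 713^2 = 508369 ≡ 910 (mod 2867)
5^32 ≡ 910^2 = 828100 ≡ 2404 (mod 2867)
5^64 ≡ 2404^2 = 5779216 ≡ 2211 (mod 2867)
5^128 ≡ 2211^2 = 4888521 ≡ 286 (mod 2867)
5^256 ≡ 286^2 = 81796 ≡ 1520 (mod 2867)
5^512 ≡ 1520^2 = 2310400 ≡ 2465 (mod 2867)
5^1024 ≡ 2465^2 = 6076225 ≡ 1052 (mod 2867)
5^2048 ≡ 1052^2 = 1106704 ≡ 42 (mod 2867)
2866 = 2048 + 512 + 256 + 32 + 16 + 2 in binary powers of 2.
So 5^2866 ≡ 42 · 2465 · 1520 · 2404 · 910 · 25 ≡ 544 (mod 2867).
Since 544 ≠ 1, base 5 is a Fermat witness: 2867 is composite.

544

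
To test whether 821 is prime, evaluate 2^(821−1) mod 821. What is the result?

1

2^1 ≡ 2 (mod 821)
2^2 ≡ 2^2 = 4 ≡ 4 (mod 821)
2^4 ≡ 4^2 = 16 ≡ 16 (mod 821)
2^8 ≡ 16^2 = 256 ≡ 256 (mod 821)
2^16 ≡ 256^2 = 65536 ≡ 677 (mod 821)
2^32 ≡ 677^2 = 458329 ≡ 211 (mod 821)
2^64 ≡ 211^2 = 44521 ≡ 187 (mod 821)
2^128 ≡ 187^2 = 34969 ≡ 487 (mod 821)
2^256 ≡ 487^2 = 237169 ≡ 721 (mod 821)
2^512 ≡ 721^2 = 519841 ≡ 148 (mod 821)
820 = 512 + 256 + 32 + 16 + 4 in binary powers of 2.
So 2^820 ≡ 148 · 721 · 211 · 677 · 16 ≡ 1 (mod 821).
Since the result is 1, base 2 gives no evidence that 821 is composite.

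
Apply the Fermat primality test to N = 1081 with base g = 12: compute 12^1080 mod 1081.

12^1 ≡ 12 (mod 1081)
12^2 ≡ 12^2 = 144 ≡ 144 (mod 1081)
12^4 ≡ 144^2 = 20736 ≡ 197 (mod 1081)
12^8 ≡ 197^2 = 38809 ≡ 974 (mod 1081)
12^16 ≡ 974^2 = 948676 ≡ 639 (mod 1081)
12^32 ≡ 639^2 = 408321 ≡ 784 (mod 1081)
12^64 ≡ 784^2 = 614656 ≡ 648 (mod 1081)
12^128 ≡ 648^2 = 419904 ≡ 476 (mod 1081)
12^256 ≡ 476^2 = 226576 ≡ 647 (mod 1081)
12^512 ≡ 647^2 = 418609 ≡ 262 (mod 1081)
12^1024 ≡ 262^2 = 68644 ≡ 541 (mod 1081)
1080 = 1024 + 32 + 16 + 8 in binary powers of 2.
So 12^1080 ≡ 541 · 784 · 639 · 974 ≡ 98 (mod 1081).
Since 98 ≠ 1, base 12 is a Fermat witness: 1081 is composite.

98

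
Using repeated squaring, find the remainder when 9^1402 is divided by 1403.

813

9^1 ≡ 9 (mod 1403)
9^2 ≡ 9^2 = 81 ≡ 81 (mod 1403)
9^4 ≡ 81^2 = 6561 ≡ 949 (mod 1403)
9^8 ≡ 949^2 = 900601 ≡ 1278 (mod 1403)
9^16 ≡ 1278^2 = 1633284 ≡ 192 (mod 1403)
9^32 ≡ 192^2 = 36864 ≡ 386 (mod 1403)
9^64 ≡ 386^2 = 148996 ≡ 278 (mod 1403)
9^128 ≡ 278^2 = 77284 ≡ 119 (mod 1403)
9^256 ≡ 119^2 = 14161 ≡ 131 (mod 1403)
9^512 ≡ 131^2 = 17161 ≡ 325 (mod 1403)
9^1024 ≡ 325^2 = 105625 ≡ 400 (mod 1403)
1402 = 1024 + 256 + 64 + 32 + 16 + 8 + 2 in binary powers of 2.
So 9^1402 ≡ 400 · 131 · 278 · 386 · 192 · 1278 · 81 ≡ 813 (mod 1403).
Since 813 ≠ 1, base 9 is a Fermat witness: 1403 is composite.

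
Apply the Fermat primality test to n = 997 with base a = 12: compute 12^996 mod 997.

12^1 ≡ 12 (mod 997)
12^2 ≡ 12^2 = 144 ≡ 144 (mod 997)
12^4 ≡ 144^2 = 20736 ≡ 796 (mod 997)
12^8 ≡ 796^2 = 633616 ≡ 521 (mod 997)
12^16 ≡ 521^2 = 271441 ≡ 257 (mod 997)
12^32 ≡ 257^2 = 66049 ≡ 247 (mod 997)
12^64 ≡ 247^2 = 61009 ≡ 192 (mod 997)
12^128 ≡ 192^2 = 36864 ≡ 972 (mod 997)
12^256 ≡ 972^2 = 944784 ≡ 625 (mod 997)
12^512 ≡ 625^2 = 390625 ≡ 798 (mod 997)
996 = 512 + 256 + 128 + 64 + 32 + 4 in binary powers of 2.
So 12^996 ≡ 798 · 625 · 972 · 192 · 247 · 796 ≡ 1 (mod 997).
Since the result is 1, base 12 gives no evidence that 997 is composite.

1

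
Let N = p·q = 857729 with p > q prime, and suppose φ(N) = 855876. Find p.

967

φ(n) = (p−1)(q−1) = n − (p+q) + 1, so p + q = 857729 − 855876 + 1 = 1854.
p and q are the roots of t² − 1854t + 857729 = 0.
Discriminant: 1854² − 4·857729 = 3437316 − 3430916 = 6400; √6400 = 80.
q = (1854 − 80)/2 = 887, p = (1854 + 80)/2 = 967.
Check: 887 · 967 = 857729.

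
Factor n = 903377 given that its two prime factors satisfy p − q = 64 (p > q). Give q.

Since p = q + 64, we have 903377 = q(q + 64), so q² + 64q − 903377 = 0.
Discriminant: 64² + 4·903377 = 4096 + 3613508 = 3617604; √3617604 = 1902.
q = (−64 + 1902)/2 = 919, and p = q + 64 = 983.
Check: 919 · 983 = 903377.

919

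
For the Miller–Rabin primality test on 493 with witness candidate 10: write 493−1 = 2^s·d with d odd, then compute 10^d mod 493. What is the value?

292

493 − 1 = 492 = 2^2 · 123, so d = 123.
10^1 ≡ 10 (mod 493)
10^2 ≡ 10^2 = 100 ≡ 100 (mod 493)
10^4 ≡ 100^2 = 10000 ≡ 140 (mod 493)
10^8 ≡ 140^2 = 19600 ≡ 373 (mod 493)
10^16 ≡ 373^2 = 139129 ≡ 103 (mod 493)
10^32 ≡ 103^2 = 10609 ≡ 256 (mod 493)
10^64 ≡ 256^2 = 65536 ≡ 460 (mod 493)
123 = 64 + 32 + 16 + 8 + 2 + 1 in binary powers of 2.
So 10^123 ≡ 460 · 256 · 103 · 373 · 100 · 10 ≡ 292 (mod 493).
Squaring chain: 292 → 468; never reaches −1, so base 10 is a Miller–Rabin witness that 493 is composite.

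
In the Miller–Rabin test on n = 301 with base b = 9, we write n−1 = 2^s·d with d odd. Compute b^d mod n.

274

301 − 1 = 300 = 2^2 · 75, so d = 75.
9^1 ≡ 9 (mod 301)
9^2 ≡ 9^2 = 81 ≡ 81 (mod 301)
9^4 ≡ 81^2 = 6561 ≡ 240 (mod 301)
9^8 ≡ 240^2 = 57600 ≡ 109 (mod 301)
9^16 ≡ 109^2 = 11881 ≡ 142 (mod 301)
9^32 ≡ 142^2 = 20164 ≡ 298 (mod 301)
9^64 ≡ 298^2 = 88804 ≡ 9 (mod 301)
75 = 64 + 8 + 2 + 1 in binary powers of 2.
So 9^75 ≡ 9 · 109 · 81 · 9 ≡ 274 (mod 301).
Squaring chain: 274 → 127; never reaches −1, so base 9 is a Miller–Rabin witness that 301 is composite.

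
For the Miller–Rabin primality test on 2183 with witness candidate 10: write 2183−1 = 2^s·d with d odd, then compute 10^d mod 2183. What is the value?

2183 − 1 = 2182 = 2^1 · 1091, so d = 1091.
10^1 ≡ 10 (mod 2183)
10^2 ≡ 10^2 = 100 ≡ 100 (mod 2183)
10^4 ≡ 100^2 = 10000 ≡ 1268 (mod 2183)
10^8 ≡ 1268^2 = 1607824 ≡ 1136 (mod 2183)
10^16 ≡ 1136^2 = 1290496 ≡ 343 (mod 2183)
10^32 ≡ 343^2 = 117649 ≡ 1950 (mod 2183)
10^64 ≡ 1950^2 = 3802500 ≡ 1897 (mod 2183)
10^128 ≡ 1897^2 = 3598609 ≡ 1025 (mod 2183)
10^256 ≡ 1025^2 = 1050625 ≡ 602 (mod 2183)
10^512 ≡ 602^2 = 362404 ≡ 26 (mod 2183)
10^1024 ≡ 26^2 = 676 ≡ 676 (mod 2183)
1091 = 1024 + 64 + 2 + 1 in binary powers of 2.
So 10^1091 ≡ 676 · 1897 · 100 · 10 ≡ 1395 (mod 2183).
Squaring chain: 1395; never reaches −1, so base 10 is a Miller–Rabin witness that 2183 is composite.

1395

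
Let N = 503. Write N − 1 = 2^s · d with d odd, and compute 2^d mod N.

503 − 1 = 502 = 2^1 · 251, so d = 251.
2^1 ≡ 2 (mod 503)
2^2 ≡ 2^2 = 4 ≡ 4 (mod 503)
2^4 ≡ 4^2 = 16 ≡ 16 (mod 503)
2^8 ≡ 16^2 = 256 ≡ 256 (mod 503)
2^16 ≡ 256^2 = 65536 ≡ 146 (mod 503)
2^32 ≡ 146^2 = 21316 ≡ 190 (mod 503)
2^64 ≡ 190^2 = 36100 ≡ 387 (mod 503)
2^128 ≡ 387^2 = 149769 ≡ 378 (mod 503)
251 = 128 + 64 + 32 + 16 + 8 + 2 + 1 in binary powers of 2.
So 2^251 ≡ 378 · 387 · 190 · 146 · 256 · 4 · 2 ≡ 1 (mod 503).
Since 2^d ≡ 1 (mod 503), base 2 does not prove 503 composite.

1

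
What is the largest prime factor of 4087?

4087 = 61 · 67
67 is prime.
So 4087 = 61 · 67; the largest prime factor is 67.

67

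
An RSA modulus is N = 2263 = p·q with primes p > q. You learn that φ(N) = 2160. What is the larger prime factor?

φ(n) = (p−1)(q−1) = n − (p+q) + 1, so p + q = 2263 − 2160 + 1 = 104.
p and q are the roots of t² − 104t + 2263 = 0.
Discriminant: 104² − 4·2263 = 10816 − 9052 = 1764; √1764 = 42.
q = (104 − 42)/2 = 31, p = (104 + 42)/2 = 73.
Check: 31 · 73 = 2263.

73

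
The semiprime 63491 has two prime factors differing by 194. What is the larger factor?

Since p = q + 194, we have 63491 = q(q + 194), so q² + 194q − 63491 = 0.
Discriminant: 194² + 4·63491 = 37636 + 253964 = 291600; √291600 = 540.
q = (−194 + 540)/2 = 173, and p = q + 194 = 367.
Check: 173 · 367 = 63491.

367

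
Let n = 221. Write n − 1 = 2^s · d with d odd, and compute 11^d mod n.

54

221 − 1 = 220 = 2^2 · 55, so d = 55.
11^1 ≡ 11 (mod 221)
11^2 ≡ 11^2 = 121 ≡ 121 (mod 221)
11^4 ≡ 121^2 = 14641 ≡ 55 (mod 221)
11^8 ≡ 55^2 = 3025 ≡ 152 (mod 221)
11^16 ≡ 152^2 = 23104 ≡ 120 (mod 221)
11^32 ≡ 120^2 = 14400 ≡ 35 (mod 221)
55 = 32 + 16 + 4 + 2 + 1 in binary powers of 2.
So 11^55 ≡ 35 · 120 · 55 · 121 · 11 ≡ 54 (mod 221).
Squaring chain: 54 → 43; never reaches −1, so base 11 is a Miller–Rabin witness that 221 is composite.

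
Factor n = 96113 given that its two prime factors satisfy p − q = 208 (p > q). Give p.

Since p = q + 208, we have 96113 = q(q + 208), so q² + 208q − 96113 = 0.
Discriminant: 208² + 4·96113 = 43264 + 384452 = 427716; √427716 = 654.
q = (−208 + 654)/2 = 223, and p = q + 208 = 431.
Check: 223 · 431 = 96113.

431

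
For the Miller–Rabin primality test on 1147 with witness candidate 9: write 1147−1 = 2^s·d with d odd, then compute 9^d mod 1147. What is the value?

47

1147 − 1 = 1146 = 2^1 · 573, so d = 573.
9^1 ≡ 9 (mod 1147)
9^2 ≡ 9^2 = 81 ≡ 81 (mod 1147)
9^4 ≡ 81^2 = 6561 ≡ 826 (mod 1147)
9^8 ≡ 826^2 = 682276 ≡ 958 (mod 1147)
9^16 ≡ 958^2 = 917764 ≡ 164 (mod 1147)
9^32 ≡ 164^2 = 26896 ≡ 515 (mod 1147)
9^64 ≡ 515^2 = 265225 ≡ 268 (mod 1147)
9^128 ≡ 268^2 = 71824 ≡ 710 (mod 1147)
9^256 ≡ 710^2 = 504100 ≡ 567 (mod 1147)
9^512 ≡ 567^2 = 321489 ≡ 329 (mod 1147)
573 = 512 + 32 + 16 + 8 + 4 + 1 in binary powers of 2.
So 9^573 ≡ 329 · 515 · 164 · 958 · 826 · 9 ≡ 47 (mod 1147).
Squaring chain: 47; never reaches −1, so base 9 is a Miller–Rabin witness that 1147 is composite.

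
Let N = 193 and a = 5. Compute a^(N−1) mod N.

1

5^1 ≡ 5 (mod 193)
5^2 ≡ 5^2 = 25 ≡ 25 (mod 193)
5^4 ≡ 25^2 = 625 ≡ 46 (mod 193)
5^8 ≡ 46^2 = 2116 ≡ 186 (mod 193)
5^16 ≡ 186^2 = 34596 ≡ 49 (mod 193)
5^32 ≡ 49^2 = 2401 ≡ 85 (mod 193)
5^64 ≡ 85^2 = 7225 ≡ 84 (mod 193)
5^128 ≡ 84^2 = 7056 ≡ 108 (mod 193)
192 = 128 + 64 in binary powers of 2.
So 5^192 ≡ 108 · 84 ≡ 1 (mod 193).
Since the result is 1, base 5 gives no evidence that 193 is composite.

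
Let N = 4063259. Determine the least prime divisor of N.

4063259 is odd.
Digit sum 29, not divisible by 3.
Ends in 9: not divisible by 5.
7: 4063259 = 7·580465 + 4
11: 4063259 = 11·369387 + 2
13: 4063259 = 13·312558 + 5
17: 4063259 = 17·239015 + 4
19: 4063259 = 19·213855 + 14
23: 4063259 = 23·176663 + 10
29: 4063259 = 29·140112 + 11
31: 4063259 = 31·131072 + 27
37: 4063259 = 37·109817 + 30
41: 4063259 = 41·99103 + 36
43: 4063259 = 43·94494 + 17
47: 4063259 = 47·86452 + 15
53: 4063259 = 53·76665 + 14
59: 4063259 = 59·68868 + 47
61: 4063259 = 61·66610 + 49
67: 4063259 = 67·60645 + 44
71: 4063259 = 71·57229

71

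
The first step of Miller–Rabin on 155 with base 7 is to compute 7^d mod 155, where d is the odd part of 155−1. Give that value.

142

155 − 1 = 154 = 2^1 · 77, so d = 77.
7^1 ≡ 7 (mod 155)
7^2 ≡ 7^2 = 49 ≡ 49 (mod 155)
7^4 ≡ 49^2 = 2401 ≡ 76 (mod 155)
7^8 ≡ 76^2 = 5776 ≡ 41 (mod 155)
7^16 ≡ 41^2 = 1681 ≡ 131 (mod 155)
7^32 ≡ 131^2 = 17161 ≡ 111 (mod 155)
7^64 ≡ 111^2 = 12321 ≡ 76 (mod 155)
77 = 64 + 8 + 4 + 1 in binary powers of 2.
So 7^77 ≡ 76 · 41 · 76 · 7 ≡ 142 (mod 155).
Squaring chain: 142; never reaches −1, so base 7 is a Miller–Rabin witness that 155 is composite.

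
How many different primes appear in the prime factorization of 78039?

78039 = 3^2 · 8671
8671 = 13 · 667
667 = 23 · 29
78039 = 3^2 · 13 · 23 · 29, which has 4 distinct prime factors.

4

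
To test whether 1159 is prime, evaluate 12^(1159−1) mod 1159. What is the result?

12^1 ≡ 12 (mod 1159)
12^2 ≡ 12^2 = 144 ≡ 144 (mod 1159)
12^4 ≡ 144^2 = 20736 ≡ 1033 (mod 1159)
12^8 ≡ 1033^2 = 1067089 ≡ 809 (mod 1159)
12^16 ≡ 809^2 = 654481 ≡ 805 (mod 1159)
12^32 ≡ 805^2 = 648025 ≡ 144 (mod 1159)
12^64 ≡ 144^2 = 20736 ≡ 1033 (mod 1159)
12^128 ≡ 1033^2 = 1067089 ≡ 809 (mod 1159)
12^256 ≡ 809^2 = 654481 ≡ 805 (mod 1159)
12^512 ≡ 805^2 = 648025 ≡ 144 (mod 1159)
12^1024 ≡ 144^2 = 20736 ≡ 1033 (mod 1159)
1158 = 1024 + 128 + 4 + 2 in binary powers of 2.
So 12^1158 ≡ 1033 · 809 · 1033 · 144 ≡ 20 (mod 1159).
Since 20 ≠ 1, base 12 is a Fermat witness: 1159 is composite.

20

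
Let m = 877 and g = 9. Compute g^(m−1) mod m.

1

9^1 ≡ 9 (mod 877)
9^2 ≡ 9^2 = 81 ≡ 81 (mod 877)
9^4 ≡ 81^2 = 6561 ≡ 422 (mod 877)
9^8 ≡ 422^2 = 178084 ≡ 53 (mod 877)
9^16 ≡ 53^2 = 2809 ≡ 178 (mod 877)
9^32 ≡ 178^2 = 31684 ≡ 112 (mod 877)
9^64 ≡ 112^2 = 12544 ≡ 266 (mod 877)
9^128 ≡ 266^2 = 70756 ≡ 596 (mod 877)
9^256 ≡ 596^2 = 355216 ≡ 31 (mod 877)
9^512 ≡ 31^2 = 961 ≡ 84 (mod 877)
876 = 512 + 256 + 64 + 32 + 8 + 4 in binary powers of 2.
So 9^876 ≡ 84 · 31 · 266 · 112 · 53 · 422 ≡ 1 (mod 877).
Since the result is 1, base 9 gives no evidence that 877 is composite.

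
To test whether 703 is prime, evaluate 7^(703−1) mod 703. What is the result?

1

7^1 ≡ 7 (mod 703)
7^2 ≡ 7^2 = 49 ≡ 49 (mod 703)
7^4 ≡ 49^2 = 2401 ≡ 292 (mod 703)
7^8 ≡ 292^2 = 85264 ≡ 201 (mod 703)
7^16 ≡ 201^2 = 40401 ≡ 330 (mod 703)
7^32 ≡ 330^2 = 108900 ≡ 638 (mod 703)
7^64 ≡ 638^2 = 407044 ≡ 7 (mod 703)
7^128 ≡ 7^2 = 49 ≡ 49 (mod 703)
7^256 ≡ 49^2 = 2401 ≡ 292 (mod 703)
7^512 ≡ 292^2 = 85264 ≡ 201 (mod 703)
702 = 512 + 128 + 32 + 16 + 8 + 4 + 2 in binary powers of 2.
So 7^702 ≡ 201 · 49 · 638 · 330 · 201 · 292 · 49 ≡ 1 (mod 703).
Since the result is 1, base 7 gives no evidence that 703 is composite.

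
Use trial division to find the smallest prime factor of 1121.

19

1121 is odd.
Digit sum 5, not divisible by 3.
Ends in 1: not divisible by 5.
7: 1121 = 7·160 + 1
11: 1121 = 11·101 + 10
13: 1121 = 13·86 + 3
17: 1121 = 17·65 + 16
19: 1121 = 19·59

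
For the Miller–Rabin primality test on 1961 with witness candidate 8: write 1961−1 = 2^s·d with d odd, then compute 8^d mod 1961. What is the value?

393

1961 − 1 = 1960 = 2^3 · 245, so d = 245.
8^1 ≡ 8 (mod 1961)
8^2 ≡ 8^2 = 64 ≡ 64 (mod 1961)
8^4 ≡ 64^2 = 4096 ≡ 174 (mod 1961)
8^8 ≡ 174^2 = 30276 ≡ 861 (mod 1961)
8^16 ≡ 861^2 = 741321 ≡ 63 (mod 1961)
8^32 ≡ 63^2 = 3969 ≡ 47 (mod 1961)
8^64 ≡ 47^2 = 2209 ≡ 248 (mod 1961)
8^128 ≡ 248^2 = 61504 ≡ 713 (mod 1961)
245 = 128 + 64 + 32 + 16 + 4 + 1 in binary powers of 2.
So 8^245 ≡ 713 · 248 · 47 · 63 · 174 · 8 ≡ 393 (mod 1961).
Squaring chain: 393 → 1491 → 1268; never reaches −1, so base 8 is a Miller–Rabin witness that 1961 is composite.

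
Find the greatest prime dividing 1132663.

71

1132663 = 7 · 161809
161809 = 43 · 3763
3763 = 53 · 71
71 is prime.
So 1132663 = 7 · 43 · 53 · 71; the largest prime factor is 71.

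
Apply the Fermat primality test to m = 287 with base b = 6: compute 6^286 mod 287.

162

6^1 ≡ 6 (mod 287)
6^2 ≡ 6^2 = 36 ≡ 36 (mod 287)
6^4 ≡ 36^2 = 1296 ≡ 148 (mod 287)
6^8 ≡ 148^2 = 21904 ≡ 92 (mod 287)
6^16 ≡ 92^2 = 8464 ≡ 141 (mod 287)
6^32 ≡ 141^2 = 19881 ≡ 78 (mod 287)
6^64 ≡ 78^2 = 6084 ≡ 57 (mod 287)
6^128 ≡ 57^2 = 3249 ≡ 92 (mod 287)
6^256 ≡ 92^2 = 8464 ≡ 141 (mod 287)
286 = 256 + 16 + 8 + 4 + 2 in binary powers of 2.
So 6^286 ≡ 141 · 141 · 92 · 148 · 36 ≡ 162 (mod 287).
Since 162 ≠ 1, base 6 is a Fermat witness: 287 is composite.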